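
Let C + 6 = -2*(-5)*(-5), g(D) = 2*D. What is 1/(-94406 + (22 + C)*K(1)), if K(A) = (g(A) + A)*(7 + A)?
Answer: -1/95222 ≈ -1.0502e-5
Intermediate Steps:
C = -56 (C = -6 - 2*(-5)*(-5) = -6 + 10*(-5) = -6 - 50 = -56)
K(A) = 3*A*(7 + A) (K(A) = (2*A + A)*(7 + A) = (3*A)*(7 + A) = 3*A*(7 + A))
1/(-94406 + (22 + C)*K(1)) = 1/(-94406 + (22 - 56)*(3*1*(7 + 1))) = 1/(-94406 - 102*8) = 1/(-94406 - 34*24) = 1/(-94406 - 816) = 1/(-95222) = -1/95222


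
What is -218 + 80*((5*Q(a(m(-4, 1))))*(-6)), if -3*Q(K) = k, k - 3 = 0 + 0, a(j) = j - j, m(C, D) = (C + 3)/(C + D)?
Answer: 2182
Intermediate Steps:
m(C, D) = (3 + C)/(C + D)
a(j) = 0
k = 3 (k = 3 + (0 + 0) = 3 + 0 = 3)
Q(K) = -1 (Q(K) = -⅓*3 = -1)
-218 + 80*((5*Q(a(m(-4, 1))))*(-6)) = -218 + 80*((5*(-1))*(-6)) = -218 + 80*(-5*(-6)) = -218 + 80*30 = -218 + 2400 = 2182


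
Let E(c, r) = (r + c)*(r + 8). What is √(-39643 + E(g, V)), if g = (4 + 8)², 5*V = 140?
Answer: I*√33451 ≈ 182.9*I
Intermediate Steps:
V = 28 (V = (⅕)*140 = 28)
g = 144 (g = 12² = 144)
E(c, r) = (8 + r)*(c + r) (E(c, r) = (c + r)*(8 + r) = (8 + r)*(c + r))
√(-39643 + E(g, V)) = √(-39643 + (28² + 8*144 + 8*28 + 144*28)) = √(-39643 + (784 + 1152 + 224 + 4032)) = √(-39643 + 6192) = √(-33451) = I*√33451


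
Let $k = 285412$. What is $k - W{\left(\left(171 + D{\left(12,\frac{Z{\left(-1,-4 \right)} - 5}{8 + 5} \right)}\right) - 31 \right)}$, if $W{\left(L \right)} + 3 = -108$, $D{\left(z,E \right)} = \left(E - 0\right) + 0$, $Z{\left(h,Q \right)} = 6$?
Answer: $285523$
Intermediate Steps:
$D{\left(z,E \right)} = E$ ($D{\left(z,E \right)} = \left(E + 0\right) + 0 = E + 0 = E$)
$W{\left(L \right)} = -111$ ($W{\left(L \right)} = -3 - 108 = -111$)
$k - W{\left(\left(171 + D{\left(12,\frac{Z{\left(-1,-4 \right)} - 5}{8 + 5} \right)}\right) - 31 \right)} = 285412 - -111 = 285412 + 111 = 285523$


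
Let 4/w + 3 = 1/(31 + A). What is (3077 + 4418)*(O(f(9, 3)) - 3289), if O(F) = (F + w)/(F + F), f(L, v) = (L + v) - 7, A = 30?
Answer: -4485992843/182 ≈ -2.4648e+7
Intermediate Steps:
f(L, v) = -7 + L + v
w = -122/91 (w = 4/(-3 + 1/(31 + 30)) = 4/(-3 + 1/61) = 4/(-182/61) = 4*(-61/182) = -122/91 ≈ -1.3407)
O(F) = (-122/91 + F)/(2*F) (O(F) = (F - 122/91)/(F + F) = (-122/91 + F)/((2*F)) = (-122/91 + F)*(1/(2*F)) = (-122/91 + F)/(2*F))
(3077 + 4418)*(O(f(9, 3)) - 3289) = (3077 + 4418)*((-122 + 91*(-7 + 9 + 3))/(182*(-7 + 9 + 3)) - 3289) = 7495*((1/182)*(-122 + 91*5)/5 - 3289) = 7495*((1/182)*(1/5)*(-122 + 455) - 3289) = 7495*((1/182)*(1/5)*333 - 3289) = 7495*(333/910 - 3289) = 7495*(-2992657/910) = -4485992843/182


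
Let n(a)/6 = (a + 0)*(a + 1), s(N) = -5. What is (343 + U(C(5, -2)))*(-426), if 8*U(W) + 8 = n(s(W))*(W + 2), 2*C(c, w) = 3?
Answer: -168057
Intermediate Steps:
C(c, w) = 3/2 (C(c, w) = (½)*3 = 3/2)
n(a) = 6*a*(1 + a) (n(a) = 6*((a + 0)*(a + 1)) = 6*(a*(1 + a)) = 6*a*(1 + a))
U(W) = 29 + 15*W (U(W) = -1 + ((6*(-5)*(1 - 5))*(W + 2))/8 = -1 + ((6*(-5)*(-4))*(2 + W))/8 = -1 + (120*(2 + W))/8 = -1 + (240 + 120*W)/8 = -1 + (30 + 15*W) = 29 + 15*W)
(343 + U(C(5, -2)))*(-426) = (343 + (29 + 15*(3/2)))*(-426) = (343 + (29 + 45/2))*(-426) = (343 + 103/2)*(-426) = (789/2)*(-426) = -168057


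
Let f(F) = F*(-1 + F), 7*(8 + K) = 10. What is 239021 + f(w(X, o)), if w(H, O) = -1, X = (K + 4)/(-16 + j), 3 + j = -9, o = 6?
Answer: 239023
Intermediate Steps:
K = -46/7 (K = -8 + (⅐)*10 = -8 + 10/7 = -46/7 ≈ -6.5714)
j = -12 (j = -3 - 9 = -12)
X = 9/98 (X = (-46/7 + 4)/(-16 - 12) = -18/7/(-28) = -18/7*(-1/28) = 9/98 ≈ 0.091837)
239021 + f(w(X, o)) = 239021 - (-1 - 1) = 239021 - 1*(-2) = 239021 + 2 = 239023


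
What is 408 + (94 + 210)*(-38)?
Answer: -11144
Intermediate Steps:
408 + (94 + 210)*(-38) = 408 + 304*(-38) = 408 - 11552 = -11144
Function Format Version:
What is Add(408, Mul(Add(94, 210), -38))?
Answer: -11144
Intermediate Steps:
Add(408, Mul(Add(94, 210), -38)) = Add(408, Mul(304, -38)) = Add(408, -11552) = -11144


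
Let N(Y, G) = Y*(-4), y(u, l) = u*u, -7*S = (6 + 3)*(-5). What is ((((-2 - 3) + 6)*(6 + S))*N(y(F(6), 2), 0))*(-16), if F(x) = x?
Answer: 200448/7 ≈ 28635.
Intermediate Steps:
S = 45/7 (S = -(6 + 3)*(-5)/7 = -9*(-5)/7 = -1/7*(-45) = 45/7 ≈ 6.4286)
y(u, l) = u**2
N(Y, G) = -4*Y
((((-2 - 3) + 6)*(6 + S))*N(y(F(6), 2), 0))*(-16) = ((((-2 - 3) + 6)*(6 + 45/7))*(-4*6**2))*(-16) = (((-5 + 6)*(87/7))*(-4*36))*(-16) = ((1*(87/7))*(-144))*(-16) = ((87/7)*(-144))*(-16) = -12528/7*(-16) = 200448/7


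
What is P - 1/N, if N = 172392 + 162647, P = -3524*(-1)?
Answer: 1180677435/335039 ≈ 3524.0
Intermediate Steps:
P = 3524
N = 335039
P - 1/N = 3524 - 1/335039 = 1180677435/335039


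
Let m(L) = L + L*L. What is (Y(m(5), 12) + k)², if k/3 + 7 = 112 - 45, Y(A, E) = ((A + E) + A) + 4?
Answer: 65536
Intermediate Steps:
m(L) = L + L²
Y(A, E) = 4 + E + 2*A (Y(A, E) = (E + 2*A) + 4 = 4 + E + 2*A)
k = 180 (k = -21 + 3*(112 - 45) = -21 + 3*67 = -21 + 201 = 180)
(Y(m(5), 12) + k)² = ((4 + 12 + 2*(5*(1 + 5))) + 180)² = ((4 + 12 + 2*(5*6)) + 180)² = ((4 + 12 + 2*30) + 180)² = ((4 + 12 + 60) + 180)² = (76 + 180)² = 256² = 65536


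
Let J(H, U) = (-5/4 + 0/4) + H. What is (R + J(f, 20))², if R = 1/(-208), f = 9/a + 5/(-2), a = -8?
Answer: 1030225/43264 ≈ 23.813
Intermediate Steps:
f = -29/8 (f = 9/(-8) + 5/(-2) = 9*(-⅛) + 5*(-½) = -9/8 - 5/2 = -29/8 ≈ -3.6250)
R = -1/208 ≈ -0.0048077
J(H, U) = -5/4 + H (J(H, U) = (-5*¼ + 0*(¼)) + H = (-5/4 + 0) + H = -5/4 + H)
(R + J(f, 20))² = (-1/208 + (-5/4 - 29/8))² = (-1/208 - 39/8)² = (-1015/208)² = 1030225/43264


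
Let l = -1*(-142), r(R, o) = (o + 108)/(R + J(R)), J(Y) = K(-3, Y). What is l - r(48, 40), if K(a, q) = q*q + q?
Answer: 85163/600 ≈ 141.94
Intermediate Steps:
K(a, q) = q + q² (K(a, q) = q² + q = q + q²)
J(Y) = Y*(1 + Y)
r(R, o) = (108 + o)/(R + R*(1 + R)) (r(R, o) = (o + 108)/(R + R*(1 + R)) = (108 + o)/(R + R*(1 + R)))
l = 142
l - r(48, 40) = 142 - (108 + 40)/(48*(2 + 48)) = 142 - 148/(48*50) = 142 - 1*37/600 = 142 - 37/600 = 85163/600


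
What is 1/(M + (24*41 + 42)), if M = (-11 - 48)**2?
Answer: 1/4507 ≈ 0.00022188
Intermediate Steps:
M = 3481 (M = (-59)**2 = 3481)
1/(M + (24*41 + 42)) = 1/(3481 + (24*41 + 42)) = 1/(3481 + (984 + 42)) = 1/(3481 + 1026) = 1/4507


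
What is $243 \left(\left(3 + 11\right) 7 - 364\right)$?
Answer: $-64638$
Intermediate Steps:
$243 \left(\left(3 + 11\right) 7 - 364\right) = 243 \left(14 \cdot 7 - 364\right) = 243 \left(98 - 364\right) = 243 \left(-266\right) = -64638$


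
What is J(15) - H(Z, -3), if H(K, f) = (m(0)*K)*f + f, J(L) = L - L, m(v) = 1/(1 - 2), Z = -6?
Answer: 21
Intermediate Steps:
m(v) = -1 (m(v) = 1/(-1) = -1)
J(L) = 0
H(K, f) = f - K*f (H(K, f) = (-K)*f + f = -K*f + f = f - K*f)
J(15) - H(Z, -3) = 0 - (-3)*(1 - 1*(-6)) = 0 - (-3)*(1 + 6) = 0 - (-3)*7 = 0 - 1*(-21) = 0 + 21 = 21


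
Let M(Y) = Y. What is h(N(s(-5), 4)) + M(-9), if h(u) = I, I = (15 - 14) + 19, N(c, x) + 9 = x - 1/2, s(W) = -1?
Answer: 11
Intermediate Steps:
N(c, x) = -19/2 + x (N(c, x) = -9 + (x - 1/2) = -9 + (x - 1*½) = -9 + (x - ½) = -9 + (-½ + x) = -19/2 + x)
I = 20 (I = 1 + 19 = 20)
h(u) = 20
h(N(s(-5), 4)) + M(-9) = 20 - 9 = 11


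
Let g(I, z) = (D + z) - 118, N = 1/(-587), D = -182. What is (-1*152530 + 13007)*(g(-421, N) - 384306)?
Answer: 31499231924129/587 ≈ 5.3661e+10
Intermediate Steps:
N = -1/587 ≈ -0.0017036
g(I, z) = -300 + z (g(I, z) = (-182 + z) - 118 = -300 + z)
(-1*152530 + 13007)*(g(-421, N) - 384306) = (-1*152530 + 13007)*((-300 - 1/587) - 384306) = (-152530 + 13007)*(-176101/587 - 384306) = -139523*(-225763723/587) = 31499231924129/587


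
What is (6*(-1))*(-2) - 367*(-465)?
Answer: 170667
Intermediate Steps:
(6*(-1))*(-2) - 367*(-465) = -6*(-2) + 170655 = 12 + 170655 = 170667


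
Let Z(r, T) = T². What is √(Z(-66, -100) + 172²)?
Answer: 4*√2474 ≈ 198.96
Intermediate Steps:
√(Z(-66, -100) + 172²) = √((-100)² + 172²) = √(10000 + 29584) = √39584 = 4*√2474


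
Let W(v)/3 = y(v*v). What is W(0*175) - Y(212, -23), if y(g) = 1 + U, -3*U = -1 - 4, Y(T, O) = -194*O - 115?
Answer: -4339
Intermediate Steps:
Y(T, O) = -115 - 194*O
U = 5/3 (U = -(-1 - 4)/3 = -⅓*(-5) = 5/3 ≈ 1.6667)
y(g) = 8/3 (y(g) = 1 + 5/3 = 8/3)
W(v) = 8 (W(v) = 3*(8/3) = 8)
W(0*175) - Y(212, -23) = 8 - (-115 - 194*(-23)) = 8 - (-115 + 4462) = 8 - 1*4347 = 8 - 4347 = -4339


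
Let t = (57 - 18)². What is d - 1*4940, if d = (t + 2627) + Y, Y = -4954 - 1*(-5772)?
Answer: 26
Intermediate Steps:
Y = 818 (Y = -4954 + 5772 = 818)
t = 1521 (t = 39² = 1521)
d = 4966 (d = (1521 + 2627) + 818 = 4148 + 818 = 4966)
d - 1*4940 = 4966 - 1*4940 = 4966 - 4940 = 26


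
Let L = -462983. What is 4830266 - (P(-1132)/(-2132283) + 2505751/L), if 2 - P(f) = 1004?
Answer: 1589498669628916947/329070260063 ≈ 4.8303e+6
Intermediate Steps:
P(f) = -1002 (P(f) = 2 - 1*1004 = 2 - 1004 = -1002)
4830266 - (P(-1132)/(-2132283) + 2505751/L) = 4830266 - (-1002/(-2132283) + 2505751/(-462983)) = 4830266 - (-1002*(-1/2132283) + 2505751*(-1/462983)) = 4830266 - (334/710761 - 2505751/462983) = 4830266 - 1*(-1780835450189/329070260063) = 4830266 + 1780835450189/329070260063 = 1589498669628916947/329070260063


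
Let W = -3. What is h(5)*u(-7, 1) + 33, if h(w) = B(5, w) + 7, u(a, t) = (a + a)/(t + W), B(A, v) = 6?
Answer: 124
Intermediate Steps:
u(a, t) = 2*a/(-3 + t) (u(a, t) = (a + a)/(t - 3) = (2*a)/(-3 + t) = 2*a/(-3 + t))
h(w) = 13 (h(w) = 6 + 7 = 13)
h(5)*u(-7, 1) + 33 = 13*(2*(-7)/(-3 + 1)) + 33 = 13*(2*(-7)/(-2)) + 33 = 13*(2*(-7)*(-½)) + 33 = 13*7 + 33 = 91 + 33 = 124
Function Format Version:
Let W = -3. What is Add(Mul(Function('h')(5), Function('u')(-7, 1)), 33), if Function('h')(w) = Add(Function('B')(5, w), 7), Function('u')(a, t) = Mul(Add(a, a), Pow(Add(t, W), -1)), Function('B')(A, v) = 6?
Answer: 124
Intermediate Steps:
Function('u')(a, t) = Mul(2, a, Pow(Add(-3, t), -1)) (Function('u')(a, t) = Mul(Add(a, a), Pow(Add(t, -3), -1)) = Mul(Mul(2, a), Pow(Add(-3, t), -1)) = Mul(2, a, Pow(Add(-3, t), -1)))
Function('h')(w) = 13 (Function('h')(w) = Add(6, 7) = 13)
Add(Mul(Function('h')(5), Function('u')(-7, 1)), 33) = Add(Mul(13, Mul(2, -7, Pow(Add(-3, 1), -1))), 33) = Add(Mul(13, Mul(2, -7, Pow(-2, -1))), 33) = Add(Mul(13, Mul(2, -7, Rational(-1, 2))), 33) = Add(Mul(13, 7), 33) = Add(91, 33) = 124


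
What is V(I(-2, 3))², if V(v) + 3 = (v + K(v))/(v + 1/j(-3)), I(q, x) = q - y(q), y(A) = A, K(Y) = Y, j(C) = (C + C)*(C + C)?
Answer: 9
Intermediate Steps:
j(C) = 4*C² (j(C) = (2*C)*(2*C) = 4*C²)
I(q, x) = 0 (I(q, x) = q - q = 0)
V(v) = -3 + 2*v/(1/36 + v) (V(v) = -3 + (v + v)/(v + 1/(4*(-3)²)) = -3 + (2*v)/(v + 1/(4*9)) = -3 + (2*v)/(v + 1/36) = -3 + (2*v)/(1/36 + v) = -3 + 2*v/(1/36 + v))
V(I(-2, 3))² = (3*(-1 - 12*0)/(1 + 36*0))² = (3*(-1 + 0)/(1 + 0))² = (3*(-1)/1)² = (3*1*(-1))² = (-3)² = 9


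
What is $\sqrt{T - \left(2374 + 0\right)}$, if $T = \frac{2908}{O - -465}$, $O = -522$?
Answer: $\frac{i \sqrt{7878882}}{57} \approx 49.244 i$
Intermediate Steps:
$T = - \frac{2908}{57}$ ($T = \frac{2908}{-522 - -465} = \frac{2908}{-522 + 465} = \frac{2908}{-57} = 2908 \left(- \frac{1}{57}\right) = - \frac{2908}{57} \approx -51.018$)
$\sqrt{T - \left(2374 + 0\right)} = \sqrt{- \frac{2908}{57} - \left(2374 + 0\right)} = \sqrt{- \frac{2908}{57} - 2374} = \sqrt{- \frac{138226}{57}} = \frac{i \sqrt{7878882}}{57}$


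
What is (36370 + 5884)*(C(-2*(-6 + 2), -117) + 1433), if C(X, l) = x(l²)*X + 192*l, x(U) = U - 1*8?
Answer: 3735971918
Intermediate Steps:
x(U) = -8 + U (x(U) = U - 8 = -8 + U)
C(X, l) = 192*l + X*(-8 + l²) (C(X, l) = (-8 + l²)*X + 192*l = X*(-8 + l²) + 192*l = 192*l + X*(-8 + l²))
(36370 + 5884)*(C(-2*(-6 + 2), -117) + 1433) = (36370 + 5884)*((192*(-117) + (-2*(-6 + 2))*(-8 + (-117)²)) + 1433) = 42254*((-22464 + (-2*(-4))*(-8 + 13689)) + 1433) = 42254*((-22464 + 8*13681) + 1433) = 42254*((-22464 + 109448) + 1433) = 42254*(86984 + 1433) = 42254*88417 = 3735971918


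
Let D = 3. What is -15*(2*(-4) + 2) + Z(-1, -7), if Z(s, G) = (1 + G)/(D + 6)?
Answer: 268/3 ≈ 89.333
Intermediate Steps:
Z(s, G) = ⅑ + G/9 (Z(s, G) = (1 + G)/(3 + 6) = (1 + G)/9 = (1 + G)*(⅑) = ⅑ + G/9)
-15*(2*(-4) + 2) + Z(-1, -7) = -15*(2*(-4) + 2) + (⅑ + (⅑)*(-7)) = -15*(-8 + 2) + (⅑ - 7/9) = -15*(-6) - ⅔ = 90 - ⅔ = 268/3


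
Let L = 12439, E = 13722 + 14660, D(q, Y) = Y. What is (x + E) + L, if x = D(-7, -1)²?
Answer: 40822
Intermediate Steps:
E = 28382
x = 1 (x = (-1)² = 1)
(x + E) + L = (1 + 28382) + 12439 = 28383 + 12439 = 40822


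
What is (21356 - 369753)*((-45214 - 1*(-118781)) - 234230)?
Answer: 55974507211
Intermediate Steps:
(21356 - 369753)*((-45214 - 1*(-118781)) - 234230) = -348397*((-45214 + 118781) - 234230) = -348397*(73567 - 234230) = -348397*(-160663) = 55974507211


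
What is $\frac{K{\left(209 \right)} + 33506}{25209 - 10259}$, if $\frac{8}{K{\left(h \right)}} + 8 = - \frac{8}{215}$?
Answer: $\frac{7237081}{3229200} \approx 2.2411$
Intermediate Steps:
$K{\left(h \right)} = - \frac{215}{216}$ ($K{\left(h \right)} = \frac{8}{-8 - \frac{8}{215}} = \frac{8}{- \frac{1728}{215}} = 8 \left(- \frac{215}{1728}\right) = - \frac{215}{216}$)
$\frac{K{\left(209 \right)} + 33506}{25209 - 10259} = \frac{- \frac{215}{216} + 33506}{25209 - 10259} = \frac{7237081}{216 \cdot 14950} = \frac{7237081}{216} \cdot \frac{1}{14950} = \frac{7237081}{3229200}$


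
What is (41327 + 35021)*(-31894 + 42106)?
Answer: 779665776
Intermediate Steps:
(41327 + 35021)*(-31894 + 42106) = 76348*10212 = 779665776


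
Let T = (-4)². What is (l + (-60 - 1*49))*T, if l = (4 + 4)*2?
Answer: -1488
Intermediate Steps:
l = 16 (l = 8*2 = 16)
T = 16
(l + (-60 - 1*49))*T = (16 + (-60 - 1*49))*16 = (16 + (-60 - 49))*16 = (16 - 109)*16 = -93*16 = -1488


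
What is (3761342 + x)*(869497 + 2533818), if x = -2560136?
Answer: 4088082397890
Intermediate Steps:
(3761342 + x)*(869497 + 2533818) = (3761342 - 2560136)*(869497 + 2533818) = 1201206*3403315 = 4088082397890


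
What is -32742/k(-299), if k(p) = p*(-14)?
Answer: -16371/2093 ≈ -7.8218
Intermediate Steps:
k(p) = -14*p
-32742/k(-299) = -32742/((-14*(-299))) = -32742/4186 = -32742*1/4186 = -16371/2093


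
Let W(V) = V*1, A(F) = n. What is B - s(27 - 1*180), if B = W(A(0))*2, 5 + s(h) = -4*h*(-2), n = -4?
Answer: 1221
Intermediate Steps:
A(F) = -4
W(V) = V
s(h) = -5 + 8*h (s(h) = -5 - 4*h*(-2) = -5 + 8*h)
B = -8 (B = -4*2 = -8)
B - s(27 - 1*180) = -8 - (-5 + 8*(27 - 1*180)) = -8 - (-5 + 8*(27 - 180)) = -8 - (-5 + 8*(-153)) = -8 - (-5 - 1224) = -8 - 1*(-1229) = -8 + 1229 = 1221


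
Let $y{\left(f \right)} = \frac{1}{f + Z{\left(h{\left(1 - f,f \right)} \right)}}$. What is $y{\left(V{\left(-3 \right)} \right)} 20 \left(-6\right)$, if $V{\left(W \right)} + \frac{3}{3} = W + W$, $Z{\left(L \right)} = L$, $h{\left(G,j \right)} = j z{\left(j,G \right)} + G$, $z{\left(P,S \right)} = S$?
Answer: $\frac{24}{11} \approx 2.1818$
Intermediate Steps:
$h{\left(G,j \right)} = G + G j$ ($h{\left(G,j \right)} = j G + G = G j + G = G + G j$)
$V{\left(W \right)} = -1 + 2 W$ ($V{\left(W \right)} = -1 + \left(W + W\right) = -1 + 2 W$)
$y{\left(f \right)} = \frac{1}{f + \left(1 + f\right) \left(1 - f\right)}$ ($y{\left(f \right)} = \frac{1}{f + \left(1 - f\right) \left(1 + f\right)} = \frac{1}{f + \left(1 + f\right) \left(1 - f\right)}$)
$y{\left(V{\left(-3 \right)} \right)} 20 \left(-6\right) = \frac{1}{1 + \left(-1 + 2 \left(-3\right)\right) \left(1 - \left(-1 + 2 \left(-3\right)\right)\right)} 20 \left(-6\right) = \frac{1}{1 + \left(-1 - 6\right) \left(1 - \left(-1 - 6\right)\right)} 20 \left(-6\right) = \frac{1}{1 - 7 \left(1 - -7\right)} 20 \left(-6\right) = \frac{1}{1 - 7 \left(1 + 7\right)} 20 \left(-6\right) = \frac{1}{1 - 56} \cdot 20 \left(-6\right) = \frac{1}{-55} \cdot 20 \left(-6\right) = \left(- \frac{1}{55}\right) 20 \left(-6\right) = \left(- \frac{4}{11}\right) \left(-6\right) = \frac{24}{11}$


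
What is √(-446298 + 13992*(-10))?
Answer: I*√586218 ≈ 765.65*I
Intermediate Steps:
√(-446298 + 13992*(-10)) = √(-446298 - 139920) = √(-586218) = I*√586218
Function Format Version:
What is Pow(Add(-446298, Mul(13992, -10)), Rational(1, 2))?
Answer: Mul(I, Pow(586218, Rational(1, 2))) ≈ Mul(765.65, I)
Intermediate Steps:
Pow(Add(-446298, Mul(13992, -10)), Rational(1, 2)) = Pow(Add(-446298, -139920), Rational(1, 2)) = Pow(-586218, Rational(1, 2)) = Mul(I, Pow(586218, Rational(1, 2)))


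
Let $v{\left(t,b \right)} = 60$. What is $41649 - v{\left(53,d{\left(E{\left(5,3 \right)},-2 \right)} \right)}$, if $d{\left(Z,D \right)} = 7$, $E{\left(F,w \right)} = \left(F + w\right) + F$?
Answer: $41589$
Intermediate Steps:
$E{\left(F,w \right)} = w + 2 F$
$41649 - v{\left(53,d{\left(E{\left(5,3 \right)},-2 \right)} \right)} = 41649 - 60 = 41589$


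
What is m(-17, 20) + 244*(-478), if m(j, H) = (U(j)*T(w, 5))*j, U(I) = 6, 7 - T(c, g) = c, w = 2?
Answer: -117142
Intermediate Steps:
T(c, g) = 7 - c
m(j, H) = 30*j (m(j, H) = (6*(7 - 1*2))*j = (6*(7 - 2))*j = (6*5)*j = 30*j)
m(-17, 20) + 244*(-478) = 30*(-17) + 244*(-478) = -510 - 116632 = -117142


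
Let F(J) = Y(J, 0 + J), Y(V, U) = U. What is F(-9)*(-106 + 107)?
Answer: -9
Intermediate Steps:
F(J) = J (F(J) = 0 + J = J)
F(-9)*(-106 + 107) = -9*(-106 + 107) = -9*1 = -9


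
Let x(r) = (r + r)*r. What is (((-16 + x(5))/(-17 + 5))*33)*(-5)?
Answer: 935/2 ≈ 467.50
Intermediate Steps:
x(r) = 2*r**2 (x(r) = (2*r)*r = 2*r**2)
(((-16 + x(5))/(-17 + 5))*33)*(-5) = (((-16 + 2*5**2)/(-17 + 5))*33)*(-5) = (((-16 + 2*25)/(-12))*33)*(-5) = (((-16 + 50)*(-1/12))*33)*(-5) = ((34*(-1/12))*33)*(-5) = -17/6*33*(-5) = -187/2*(-5) = 935/2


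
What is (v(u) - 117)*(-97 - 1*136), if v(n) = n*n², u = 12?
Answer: -375363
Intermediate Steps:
v(n) = n³
(v(u) - 117)*(-97 - 1*136) = (12³ - 117)*(-97 - 1*136) = (1728 - 117)*(-97 - 136) = 1611*(-233) = -375363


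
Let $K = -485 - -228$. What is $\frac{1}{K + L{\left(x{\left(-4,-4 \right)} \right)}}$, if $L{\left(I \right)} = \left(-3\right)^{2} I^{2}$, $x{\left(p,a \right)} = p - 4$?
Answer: $\frac{1}{319} \approx 0.0031348$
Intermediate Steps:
$x{\left(p,a \right)} = -4 + p$
$K = -257$ ($K = -485 + 228 = -257$)
$L{\left(I \right)} = 9 I^{2}$
$\frac{1}{K + L{\left(x{\left(-4,-4 \right)} \right)}} = \frac{1}{-257 + 9 \left(-4 - 4\right)^{2}} = \frac{1}{-257 + 9 \left(-8\right)^{2}} = \frac{1}{-257 + 9 \cdot 64} = \frac{1}{-257 + 576} = \frac{1}{319}$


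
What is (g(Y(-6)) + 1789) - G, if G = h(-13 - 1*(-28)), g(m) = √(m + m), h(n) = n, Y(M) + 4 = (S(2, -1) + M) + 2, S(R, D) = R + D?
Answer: 1774 + I*√14 ≈ 1774.0 + 3.7417*I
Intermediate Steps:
S(R, D) = D + R
Y(M) = -1 + M (Y(M) = -4 + (((-1 + 2) + M) + 2) = -4 + ((1 + M) + 2) = -4 + (3 + M) = -1 + M)
g(m) = √2*√m (g(m) = √(2*m) = √2*√m)
G = 15 (G = -13 - 1*(-28) = -13 + 28 = 15)
(g(Y(-6)) + 1789) - G = (√2*√(-1 - 6) + 1789) - 1*15 = (√2*√(-7) + 1789) - 15 = (√2*(I*√7) + 1789) - 15 = (I*√14 + 1789) - 15 = (1789 + I*√14) - 15 = 1774 + I*√14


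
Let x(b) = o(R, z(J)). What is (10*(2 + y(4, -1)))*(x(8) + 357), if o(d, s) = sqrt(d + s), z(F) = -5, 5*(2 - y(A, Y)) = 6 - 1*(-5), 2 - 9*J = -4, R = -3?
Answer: 6426 + 36*I*sqrt(2) ≈ 6426.0 + 50.912*I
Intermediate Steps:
J = 2/3 (J = 2/9 - 1/9*(-4) = 2/9 + 4/9 = 2/3 ≈ 0.66667)
y(A, Y) = -1/5 (y(A, Y) = 2 - (6 - 1*(-5))/5 = 2 - (6 + 5)/5 = 2 - 1/5*11 = 2 - 11/5 = -1/5)
x(b) = 2*I*sqrt(2) (x(b) = sqrt(-3 - 5) = sqrt(-8) = 2*I*sqrt(2))
(10*(2 + y(4, -1)))*(x(8) + 357) = (10*(2 - 1/5))*(2*I*sqrt(2) + 357) = (10*(9/5))*(357 + 2*I*sqrt(2)) = 18*(357 + 2*I*sqrt(2)) = 6426 + 36*I*sqrt(2)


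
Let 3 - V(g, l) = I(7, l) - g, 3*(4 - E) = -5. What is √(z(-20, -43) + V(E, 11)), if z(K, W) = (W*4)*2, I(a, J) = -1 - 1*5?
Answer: 2*I*√741/3 ≈ 18.148*I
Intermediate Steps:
E = 17/3 (E = 4 - ⅓*(-5) = 4 + 5/3 = 17/3 ≈ 5.6667)
I(a, J) = -6 (I(a, J) = -1 - 5 = -6)
z(K, W) = 8*W (z(K, W) = (4*W)*2 = 8*W)
V(g, l) = 9 + g (V(g, l) = 3 - (-6 - g) = 3 + (6 + g) = 9 + g)
√(z(-20, -43) + V(E, 11)) = √(8*(-43) + (9 + 17/3)) = √(-344 + 44/3) = √(-988/3) = 2*I*√741/3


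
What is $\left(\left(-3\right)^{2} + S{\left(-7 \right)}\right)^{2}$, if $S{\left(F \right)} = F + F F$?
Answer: $2601$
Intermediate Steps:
$S{\left(F \right)} = F + F^{2}$
$\left(\left(-3\right)^{2} + S{\left(-7 \right)}\right)^{2} = \left(\left(-3\right)^{2} - 7 \left(1 - 7\right)\right)^{2} = \left(9 - -42\right)^{2} = \left(9 + 42\right)^{2} = 51^{2} = 2601$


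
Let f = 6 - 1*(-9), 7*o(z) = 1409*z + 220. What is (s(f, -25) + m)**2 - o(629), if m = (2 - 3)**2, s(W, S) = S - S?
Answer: -886474/7 ≈ -1.2664e+5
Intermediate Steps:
o(z) = 220/7 + 1409*z/7 (o(z) = (1409*z + 220)/7 = (220 + 1409*z)/7 = 220/7 + 1409*z/7)
f = 15 (f = 6 + 9 = 15)
s(W, S) = 0
m = 1 (m = (-1)**2 = 1)
(s(f, -25) + m)**2 - o(629) = (0 + 1)**2 - (220/7 + (1409/7)*629) = 1**2 - (220/7 + 886261/7) = 1 - 1*886481/7 = 1 - 886481/7 = -886474/7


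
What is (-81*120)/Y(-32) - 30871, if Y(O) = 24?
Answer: -31276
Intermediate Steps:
(-81*120)/Y(-32) - 30871 = -81*120/24 - 30871 = -9720*1/24 - 30871 = -405 - 30871 = -31276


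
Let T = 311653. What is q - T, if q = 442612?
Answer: 130959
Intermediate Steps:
q - T = 442612 - 1*311653 = 442612 - 311653 = 130959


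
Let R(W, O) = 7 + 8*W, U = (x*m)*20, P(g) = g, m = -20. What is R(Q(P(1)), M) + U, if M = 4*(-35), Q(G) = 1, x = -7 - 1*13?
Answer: 8015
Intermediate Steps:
x = -20 (x = -7 - 13 = -20)
U = 8000 (U = -20*(-20)*20 = 400*20 = 8000)
M = -140
R(Q(P(1)), M) + U = (7 + 8*1) + 8000 = (7 + 8) + 8000 = 15 + 8000 = 8015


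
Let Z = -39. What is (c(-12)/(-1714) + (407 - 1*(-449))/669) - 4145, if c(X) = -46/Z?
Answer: -10294839046/2484443 ≈ -4143.7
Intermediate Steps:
c(X) = 46/39 (c(X) = -46/(-39) = -46*(-1/39) = 46/39)
(c(-12)/(-1714) + (407 - 1*(-449))/669) - 4145 = ((46/39)/(-1714) + (407 - 1*(-449))/669) - 4145 = ((46/39)*(-1/1714) + (407 + 449)*(1/669)) - 4145 = (-23/33423 + 856*(1/669)) - 4145 = (-23/33423 + 856/669) - 4145 = 3177189/2484443 - 4145 = -10294839046/2484443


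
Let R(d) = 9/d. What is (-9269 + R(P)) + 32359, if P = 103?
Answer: 2378279/103 ≈ 23090.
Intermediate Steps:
(-9269 + R(P)) + 32359 = (-9269 + 9/103) + 32359 = -954698/103 + 32359 = 2378279/103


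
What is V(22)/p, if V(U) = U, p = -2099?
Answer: -22/2099 ≈ -0.010481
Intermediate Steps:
V(22)/p = 22/(-2099) = 22*(-1/2099) = -22/2099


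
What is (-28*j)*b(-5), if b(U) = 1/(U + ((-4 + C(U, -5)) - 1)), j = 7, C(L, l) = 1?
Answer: 196/9 ≈ 21.778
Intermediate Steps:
b(U) = 1/(-4 + U) (b(U) = 1/(U + ((-4 + 1) - 1)) = 1/(U + (-3 - 1)) = 1/(U - 4) = 1/(-4 + U))
(-28*j)*b(-5) = (-28*7)/(-4 - 5) = -196/(-9) = -196*(-⅑) = 196/9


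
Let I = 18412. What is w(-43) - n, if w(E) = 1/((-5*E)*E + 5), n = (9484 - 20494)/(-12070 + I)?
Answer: 346007/199320 ≈ 1.7359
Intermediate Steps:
n = -1835/1057 (n = (9484 - 20494)/(-12070 + 18412) = -11010/6342 = -11010*1/6342 = -1835/1057 ≈ -1.7360)
w(E) = 1/(5 - 5*E**2) (w(E) = 1/(-5*E**2 + 5) = 1/(5 - 5*E**2))
w(-43) - n = -1/(-5 + 5*(-43)**2) - 1*(-1835/1057) = -1/(-5 + 5*1849) + 1835/1057 = -1/(-5 + 9245) + 1835/1057 = -1/9240 + 1835/1057 = 346007/199320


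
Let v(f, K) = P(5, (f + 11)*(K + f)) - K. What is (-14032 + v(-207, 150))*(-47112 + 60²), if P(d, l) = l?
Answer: 130971120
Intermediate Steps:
v(f, K) = -K + (11 + f)*(K + f) (v(f, K) = (f + 11)*(K + f) - K = (11 + f)*(K + f) - K = -K + (11 + f)*(K + f))
(-14032 + v(-207, 150))*(-47112 + 60²) = (-14032 + ((-207)² + 10*150 + 11*(-207) + 150*(-207)))*(-47112 + 60²) = (-14032 + (42849 + 1500 - 2277 - 31050))*(-47112 + 3600) = (-14032 + 11022)*(-43512) = -3010*(-43512) = 130971120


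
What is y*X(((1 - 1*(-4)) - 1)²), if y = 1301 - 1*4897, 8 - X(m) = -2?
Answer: -35960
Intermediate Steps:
X(m) = 10 (X(m) = 8 - 1*(-2) = 8 + 2 = 10)
y = -3596 (y = 1301 - 4897 = -3596)
y*X(((1 - 1*(-4)) - 1)²) = -3596*10 = -35960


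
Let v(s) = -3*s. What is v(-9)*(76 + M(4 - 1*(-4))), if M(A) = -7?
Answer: 1863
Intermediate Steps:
v(-9)*(76 + M(4 - 1*(-4))) = (-3*(-9))*(76 - 7) = 27*69 = 1863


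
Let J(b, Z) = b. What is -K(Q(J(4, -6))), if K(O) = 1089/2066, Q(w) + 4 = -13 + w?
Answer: -1089/2066 ≈ -0.52711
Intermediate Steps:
Q(w) = -17 + w (Q(w) = -4 + (-13 + w) = -17 + w)
K(O) = 1089/2066 (K(O) = 1089*(1/2066) = 1089/2066)
-K(Q(J(4, -6))) = -1*1089/2066 = -1089/2066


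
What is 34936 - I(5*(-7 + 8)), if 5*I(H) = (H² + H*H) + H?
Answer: 34925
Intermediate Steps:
I(H) = H/5 + 2*H²/5 (I(H) = ((H² + H*H) + H)/5 = ((H² + H²) + H)/5 = (2*H² + H)/5 = (H + 2*H²)/5 = H/5 + 2*H²/5)
34936 - I(5*(-7 + 8)) = 34936 - 5*(-7 + 8)*(1 + 2*(5*(-7 + 8)))/5 = 34936 - 5*1*(1 + 2*(5*1))/5 = 34936 - 5*(1 + 2*5)/5 = 34936 - 5*(1 + 10)/5 = 34936 - 5*11/5 = 34936 - 1*11 = 34936 - 11 = 34925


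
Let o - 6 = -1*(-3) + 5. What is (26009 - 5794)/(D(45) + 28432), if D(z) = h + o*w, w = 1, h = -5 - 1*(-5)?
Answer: 20215/28446 ≈ 0.71064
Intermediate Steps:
h = 0 (h = -5 + 5 = 0)
o = 14 (o = 6 + (-1*(-3) + 5) = 6 + (3 + 5) = 6 + 8 = 14)
D(z) = 14 (D(z) = 0 + 14*1 = 0 + 14 = 14)
(26009 - 5794)/(D(45) + 28432) = (26009 - 5794)/(14 + 28432) = 20215/28446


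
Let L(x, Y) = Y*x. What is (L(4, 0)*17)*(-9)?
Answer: 0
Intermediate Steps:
(L(4, 0)*17)*(-9) = ((0*4)*17)*(-9) = (0*17)*(-9) = 0*(-9) = 0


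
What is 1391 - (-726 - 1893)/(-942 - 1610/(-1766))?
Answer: 1153581994/830981 ≈ 1388.2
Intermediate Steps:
1391 - (-726 - 1893)/(-942 - 1610/(-1766)) = 1391 - (-2619)/(-942 - 1610*(-1/1766)) = 1391 - (-2619)/(-942 + 805/883) = 1391 - (-2619)/(-830981/883) = 1391 - (-2619)*(-883)/830981 = 1391 - 1*2312577/830981 = 1391 - 2312577/830981 = 1153581994/830981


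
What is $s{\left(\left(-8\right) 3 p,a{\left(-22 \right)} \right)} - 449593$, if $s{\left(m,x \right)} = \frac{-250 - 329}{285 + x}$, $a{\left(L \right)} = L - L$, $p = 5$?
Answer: $- \frac{42711528}{95} \approx -4.496 \cdot 10^{5}$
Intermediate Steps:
$a{\left(L \right)} = 0$
$s{\left(m,x \right)} = - \frac{579}{285 + x}$
$s{\left(\left(-8\right) 3 p,a{\left(-22 \right)} \right)} - 449593 = - \frac{579}{285 + 0} - 449593 = - \frac{579}{285} - 449593 = \left(-579\right) \frac{1}{285} - 449593 = - \frac{193}{95} - 449593 = - \frac{42711528}{95}$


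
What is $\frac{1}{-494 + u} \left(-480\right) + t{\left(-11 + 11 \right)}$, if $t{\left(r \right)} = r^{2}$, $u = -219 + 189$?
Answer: $\frac{120}{131} \approx 0.91603$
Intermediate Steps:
$u = -30$
$\frac{1}{-494 + u} \left(-480\right) + t{\left(-11 + 11 \right)} = \frac{1}{-494 - 30} \left(-480\right) + \left(-11 + 11\right)^{2} = \frac{1}{-524} \left(-480\right) + 0^{2} = \left(- \frac{1}{524}\right) \left(-480\right) + 0 = \frac{120}{131} + 0 = \frac{120}{131}$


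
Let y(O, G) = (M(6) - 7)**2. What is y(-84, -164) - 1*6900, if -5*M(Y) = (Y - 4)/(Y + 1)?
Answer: -8391491/1225 ≈ -6850.2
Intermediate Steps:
M(Y) = -(-4 + Y)/(5*(1 + Y)) (M(Y) = -(Y - 4)/(5*(Y + 1)) = -(-4 + Y)/(5*(1 + Y)))
y(O, G) = 61009/1225 (y(O, G) = ((4 - 1*6)/(5*(1 + 6)) - 7)**2 = ((1/5)*(4 - 6)/7 - 7)**2 = ((1/5)*(1/7)*(-2) - 7)**2 = (-2/35 - 7)**2 = (-247/35)**2 = 61009/1225)
y(-84, -164) - 1*6900 = 61009/1225 - 1*6900 = 61009/1225 - 6900 = -8391491/1225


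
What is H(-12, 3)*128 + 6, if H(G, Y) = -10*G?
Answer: 15366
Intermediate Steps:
H(-12, 3)*128 + 6 = -10*(-12)*128 + 6 = 120*128 + 6 = 15360 + 6 = 15366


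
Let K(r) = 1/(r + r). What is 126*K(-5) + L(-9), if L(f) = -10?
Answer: -113/5 ≈ -22.600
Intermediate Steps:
K(r) = 1/(2*r)
126*K(-5) + L(-9) = 126*((1/2)/(-5)) - 10 = 126*((1/2)*(-1/5)) - 10 = 126*(-1/10) - 10 = -63/5 - 10 = -113/5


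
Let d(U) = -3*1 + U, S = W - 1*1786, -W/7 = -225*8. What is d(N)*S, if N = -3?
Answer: -64884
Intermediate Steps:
W = 12600 (W = -(-1575)*8 = -7*(-1800) = 12600)
S = 10814 (S = 12600 - 1*1786 = 12600 - 1786 = 10814)
d(U) = -3 + U
d(N)*S = (-3 - 3)*10814 = -6*10814 = -64884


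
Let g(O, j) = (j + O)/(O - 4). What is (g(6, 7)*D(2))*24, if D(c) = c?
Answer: 312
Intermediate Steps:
g(O, j) = (O + j)/(-4 + O)
(g(6, 7)*D(2))*24 = (((6 + 7)/(-4 + 6))*2)*24 = ((13/2)*2)*24 = 13*24 = 312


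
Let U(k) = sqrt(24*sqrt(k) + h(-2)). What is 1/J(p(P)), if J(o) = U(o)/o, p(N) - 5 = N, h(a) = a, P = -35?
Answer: -15*sqrt(2)/sqrt(-1 + 12*I*sqrt(30)) ≈ -1.836 + 1.8641*I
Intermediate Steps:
p(N) = 5 + N
U(k) = sqrt(-2 + 24*sqrt(k)) (U(k) = sqrt(24*sqrt(k) - 2) = sqrt(-2 + 24*sqrt(k)))
J(o) = sqrt(-2 + 24*sqrt(o))/o
1/J(p(P)) = 1/(sqrt(-2 + 24*sqrt(5 - 35))/(5 - 35)) = 1/(sqrt(-2 + 24*sqrt(-30))/(-30)) = 1/(-sqrt(-2 + 24*(I*sqrt(30)))/30) = 1/(-sqrt(-2 + 24*I*sqrt(30))/30) = -30/sqrt(-2 + 24*I*sqrt(30))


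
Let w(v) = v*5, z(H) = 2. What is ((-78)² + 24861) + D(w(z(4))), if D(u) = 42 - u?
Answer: 30977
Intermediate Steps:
w(v) = 5*v
((-78)² + 24861) + D(w(z(4))) = ((-78)² + 24861) + (42 - 5*2) = (6084 + 24861) + (42 - 1*10) = 30945 + (42 - 10) = 30945 + 32 = 30977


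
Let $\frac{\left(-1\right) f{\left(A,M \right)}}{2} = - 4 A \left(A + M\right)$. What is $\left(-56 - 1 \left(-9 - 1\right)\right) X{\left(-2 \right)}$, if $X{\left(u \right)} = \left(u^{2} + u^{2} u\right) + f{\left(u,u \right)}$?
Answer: $-2760$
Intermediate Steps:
$f{\left(A,M \right)} = 8 A \left(A + M\right)$ ($f{\left(A,M \right)} = - 2 - 4 A \left(A + M\right) = - 2 \left(- 4 A \left(A + M\right)\right) = 8 A \left(A + M\right)$)
$X{\left(u \right)} = u^{3} + 17 u^{2}$ ($X{\left(u \right)} = \left(u^{2} + u^{2} u\right) + 8 u \left(u + u\right) = \left(u^{2} + u^{3}\right) + 8 u 2 u = \left(u^{2} + u^{3}\right) + 16 u^{2} = u^{3} + 17 u^{2}$)
$\left(-56 - 1 \left(-9 - 1\right)\right) X{\left(-2 \right)} = \left(-56 - 1 \left(-9 - 1\right)\right) \left(-2\right)^{2} \left(17 - 2\right) = \left(-56 - 1 \left(-10\right)\right) 4 \cdot 15 = \left(-56 - -10\right) 60 = \left(-56 + 10\right) 60 = \left(-46\right) 60 = -2760$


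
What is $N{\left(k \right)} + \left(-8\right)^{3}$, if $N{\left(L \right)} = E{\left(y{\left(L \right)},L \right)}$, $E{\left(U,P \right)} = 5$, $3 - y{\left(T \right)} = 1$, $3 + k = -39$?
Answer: $-507$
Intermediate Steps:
$k = -42$ ($k = -3 - 39 = -42$)
$y{\left(T \right)} = 2$ ($y{\left(T \right)} = 3 - 1 = 2$)
$N{\left(L \right)} = 5$
$N{\left(k \right)} + \left(-8\right)^{3} = 5 + \left(-8\right)^{3} = 5 - 512 = -507$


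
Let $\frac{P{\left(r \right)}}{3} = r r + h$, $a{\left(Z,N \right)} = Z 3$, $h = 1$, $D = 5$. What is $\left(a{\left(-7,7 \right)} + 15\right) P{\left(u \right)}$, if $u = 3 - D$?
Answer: $-90$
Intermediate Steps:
$a{\left(Z,N \right)} = 3 Z$
$u = -2$ ($u = 3 - 5 = -2$)
$P{\left(r \right)} = 3 + 3 r^{2}$ ($P{\left(r \right)} = 3 \left(r r + 1\right) = 3 \left(r^{2} + 1\right) = 3 \left(1 + r^{2}\right) = 3 + 3 r^{2}$)
$\left(a{\left(-7,7 \right)} + 15\right) P{\left(u \right)} = \left(3 \left(-7\right) + 15\right) \left(3 + 3 \left(-2\right)^{2}\right) = \left(-21 + 15\right) \left(3 + 3 \cdot 4\right) = - 6 \left(3 + 12\right) = \left(-6\right) 15 = -90$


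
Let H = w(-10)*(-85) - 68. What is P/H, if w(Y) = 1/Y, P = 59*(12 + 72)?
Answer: -1416/17 ≈ -83.294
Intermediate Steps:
P = 4956 (P = 59*84 = 4956)
H = -119/2 (H = -85/(-10) - 68 = -⅒*(-85) - 68 = 17/2 - 68 = -119/2 ≈ -59.500)
P/H = 4956/(-119/2) = 4956*(-2/119) = -1416/17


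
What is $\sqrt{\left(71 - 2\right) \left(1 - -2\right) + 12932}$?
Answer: $\sqrt{13139} \approx 114.63$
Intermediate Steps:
$\sqrt{\left(71 - 2\right) \left(1 - -2\right) + 12932} = \sqrt{69 \left(1 + 2\right) + 12932} = \sqrt{69 \cdot 3 + 12932} = \sqrt{207 + 12932} = \sqrt{13139}$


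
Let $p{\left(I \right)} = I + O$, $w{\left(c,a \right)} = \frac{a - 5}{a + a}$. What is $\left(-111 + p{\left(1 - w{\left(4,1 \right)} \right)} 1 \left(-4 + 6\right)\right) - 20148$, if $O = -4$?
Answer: $-20261$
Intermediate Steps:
$w{\left(c,a \right)} = \frac{-5 + a}{2 a}$
$p{\left(I \right)} = -4 + I$ ($p{\left(I \right)} = I - 4 = -4 + I$)
$\left(-111 + p{\left(1 - w{\left(4,1 \right)} \right)} 1 \left(-4 + 6\right)\right) - 20148 = \left(-111 + \left(-4 - \left(-1 + \frac{-5 + 1}{2 \cdot 1}\right)\right) 1 \left(-4 + 6\right)\right) - 20148 = \left(-111 + \left(-4 - \left(-1 + \frac{1}{2} \cdot 1 \left(-4\right)\right)\right) 1 \cdot 2\right) - 20148 = \left(-111 + \left(-4 + \left(1 - -2\right)\right) 2\right) - 20148 = \left(-111 + \left(-4 + \left(1 + 2\right)\right) 2\right) - 20148 = \left(-111 + \left(-4 + 3\right) 2\right) - 20148 = \left(-111 - 2\right) - 20148 = -113 - 20148 = -20261$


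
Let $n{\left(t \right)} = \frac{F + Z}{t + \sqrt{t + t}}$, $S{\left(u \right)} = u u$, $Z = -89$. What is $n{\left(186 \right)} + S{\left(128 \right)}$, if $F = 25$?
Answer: $\frac{376824}{23} + \frac{8 \sqrt{93}}{2139} \approx 16384.0$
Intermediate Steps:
$S{\left(u \right)} = u^{2}$
$n{\left(t \right)} = - \frac{64}{t + \sqrt{2} \sqrt{t}}$ ($n{\left(t \right)} = \frac{25 - 89}{t + \sqrt{t + t}} = - \frac{64}{t + \sqrt{2 t}} = - \frac{64}{t + \sqrt{2} \sqrt{t}}$)
$n{\left(186 \right)} + S{\left(128 \right)} = - \frac{64}{186 + \sqrt{2} \sqrt{186}} + 128^{2} = - \frac{64}{186 + 2 \sqrt{93}} + 16384 = 16384 - \frac{64}{186 + 2 \sqrt{93}}$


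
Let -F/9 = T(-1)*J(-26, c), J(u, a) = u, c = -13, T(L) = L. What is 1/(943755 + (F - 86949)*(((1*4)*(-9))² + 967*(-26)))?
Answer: 1/2079909573 ≈ 4.8079e-10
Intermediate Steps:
F = -234 (F = -(-9)*(-26) = -9*26 = -234)
1/(943755 + (F - 86949)*(((1*4)*(-9))² + 967*(-26))) = 1/(943755 + (-234 - 86949)*(((1*4)*(-9))² + 967*(-26))) = 1/(943755 - 87183*((4*(-9))² - 25142)) = 1/(943755 - 87183*((-36)² - 25142)) = 1/(943755 - 87183*(1296 - 25142)) = 1/(943755 - 87183*(-23846)) = 1/(943755 + 2078965818) = 1/2079909573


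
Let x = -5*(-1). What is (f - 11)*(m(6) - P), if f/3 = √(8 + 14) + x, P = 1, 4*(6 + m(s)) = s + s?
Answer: -16 - 12*√22 ≈ -72.285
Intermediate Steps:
m(s) = -6 + s/2 (m(s) = -6 + (s + s)/4 = -6 + (2*s)/4 = -6 + s/2)
x = 5
f = 15 + 3*√22 (f = 3*(√(8 + 14) + 5) = 3*(√22 + 5) = 3*(5 + √22) = 15 + 3*√22 ≈ 29.071)
(f - 11)*(m(6) - P) = ((15 + 3*√22) - 11)*((-6 + (½)*6) - 1*1) = (4 + 3*√22)*((-6 + 3) - 1) = (4 + 3*√22)*(-3 - 1) = (4 + 3*√22)*(-4) = -16 - 12*√22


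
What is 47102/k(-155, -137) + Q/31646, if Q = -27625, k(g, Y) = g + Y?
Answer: -187332049/1155079 ≈ -162.18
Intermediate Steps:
k(g, Y) = Y + g
47102/k(-155, -137) + Q/31646 = 47102/(-137 - 155) - 27625/31646 = 47102/(-292) - 27625*1/31646 = 47102*(-1/292) - 27625/31646 = -23551/146 - 27625/31646 = -187332049/1155079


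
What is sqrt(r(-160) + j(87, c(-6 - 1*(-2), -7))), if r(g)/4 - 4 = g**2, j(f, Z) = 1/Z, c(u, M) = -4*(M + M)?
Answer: sqrt(80294158)/28 ≈ 320.02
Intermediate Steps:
c(u, M) = -8*M
r(g) = 16 + 4*g**2
sqrt(r(-160) + j(87, c(-6 - 1*(-2), -7))) = sqrt((16 + 4*(-160)**2) + 1/(-8*(-7))) = sqrt((16 + 4*25600) + 1/56) = sqrt((16 + 102400) + 1/56) = sqrt(102416 + 1/56) = sqrt(5735297/56) = sqrt(80294158)/28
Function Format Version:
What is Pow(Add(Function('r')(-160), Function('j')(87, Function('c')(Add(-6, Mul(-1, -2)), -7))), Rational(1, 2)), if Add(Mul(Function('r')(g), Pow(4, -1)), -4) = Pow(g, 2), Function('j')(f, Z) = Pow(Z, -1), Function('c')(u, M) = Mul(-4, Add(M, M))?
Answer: Mul(Rational(1, 28), Pow(80294158, Rational(1, 2))) ≈ 320.02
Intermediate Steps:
Function('c')(u, M) = Mul(-8, M) (Function('c')(u, M) = Mul(-4, Mul(2, M)) = Mul(-8, M))
Function('r')(g) = Add(16, Mul(4, Pow(g, 2)))
Pow(Add(Function('r')(-160), Function('j')(87, Function('c')(Add(-6, Mul(-1, -2)), -7))), Rational(1, 2)) = Pow(Add(Add(16, Mul(4, Pow(-160, 2))), Pow(Mul(-8, -7), -1)), Rational(1, 2)) = Pow(Add(Add(16, Mul(4, 25600)), Pow(56, -1)), Rational(1, 2)) = Pow(Add(Add(16, 102400), Rational(1, 56)), Rational(1, 2)) = Pow(Add(102416, Rational(1, 56)), Rational(1, 2)) = Pow(Rational(5735297, 56), Rational(1, 2)) = Mul(Rational(1, 28), Pow(80294158, Rational(1, 2)))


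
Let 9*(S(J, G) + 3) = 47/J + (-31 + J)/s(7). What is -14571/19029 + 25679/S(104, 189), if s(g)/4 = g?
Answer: -1067286841797/110552147 ≈ -9654.2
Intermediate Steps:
s(g) = 4*g
S(J, G) = -787/252 + J/252 + 47/(9*J) (S(J, G) = -3 + (47/J + (-31 + J)/((4*7)))/9 = -3 + (47/J + (-31 + J)/28)/9 = -3 + (47/J + (-31 + J)*(1/28))/9 = -3 + (47/J + (-31/28 + J/28))/9 = -3 + (-31/28 + 47/J + J/28)/9 = -3 + (-31/252 + J/252 + 47/(9*J)) = -787/252 + J/252 + 47/(9*J))
-14571/19029 + 25679/S(104, 189) = -14571/19029 + 25679/(((1/252)*(1316 + 104*(-787 + 104))/104)) = -14571*1/19029 + 25679/(((1/252)*(1/104)*(1316 + 104*(-683)))) = -4857/6343 + 25679/(((1/252)*(1/104)*(1316 - 71032))) = -4857/6343 + 25679/(((1/252)*(1/104)*(-69716))) = -4857/6343 + 25679/(-17429/6552) = -4857/6343 + 25679*(-6552/17429) = -4857/6343 - 168248808/17429 = -1067286841797/110552147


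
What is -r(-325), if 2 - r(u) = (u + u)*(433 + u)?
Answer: -70202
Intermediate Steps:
r(u) = 2 - 2*u*(433 + u) (r(u) = 2 - (u + u)*(433 + u) = 2 - 2*u*(433 + u))
-r(-325) = -(2 - 866*(-325) - 2*(-325)²) = -(2 + 281450 - 2*105625) = -(2 + 281450 - 211250) = -1*70202 = -70202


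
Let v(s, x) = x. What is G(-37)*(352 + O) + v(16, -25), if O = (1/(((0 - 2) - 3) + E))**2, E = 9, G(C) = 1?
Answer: 5233/16 ≈ 327.06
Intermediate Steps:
O = 1/16 (O = (1/(((0 - 2) - 3) + 9))**2 = (1/((-2 - 3) + 9))**2 = (1/(-5 + 9))**2 = (1/4)**2 = 1/16 ≈ 0.062500)
G(-37)*(352 + O) + v(16, -25) = 1*(352 + 1/16) - 25 = 1*(5633/16) - 25 = 5633/16 - 25 = 5233/16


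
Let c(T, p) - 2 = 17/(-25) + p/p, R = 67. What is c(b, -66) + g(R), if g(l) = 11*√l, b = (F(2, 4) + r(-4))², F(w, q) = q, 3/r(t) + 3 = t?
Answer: 58/25 + 11*√67 ≈ 92.359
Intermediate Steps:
r(t) = 3/(-3 + t)
b = 625/49 (b = (4 + 3/(-3 - 4))² = (4 + 3/(-7))² = (4 + 3*(-⅐))² = (4 - 3/7)² = (25/7)² = 625/49 ≈ 12.755)
c(T, p) = 58/25 (c(T, p) = 2 + (17/(-25) + p/p) = 2 + (17*(-1/25) + 1) = 2 + (-17/25 + 1) = 2 + 8/25 = 58/25)
c(b, -66) + g(R) = 58/25 + 11*√67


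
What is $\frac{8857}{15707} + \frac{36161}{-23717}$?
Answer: $- \frac{357919358}{372522919} \approx -0.9608$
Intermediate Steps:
$\frac{8857}{15707} + \frac{36161}{-23717} = 8857 \cdot \frac{1}{15707} + 36161 \left(- \frac{1}{23717}\right) = \frac{8857}{15707} - \frac{36161}{23717} = - \frac{357919358}{372522919}$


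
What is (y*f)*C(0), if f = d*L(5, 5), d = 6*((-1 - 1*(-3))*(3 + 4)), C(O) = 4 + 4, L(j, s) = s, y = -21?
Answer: -70560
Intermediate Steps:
C(O) = 8
d = 84 (d = 6*((-1 + 3)*7) = 6*(2*7) = 6*14 = 84)
f = 420 (f = 84*5 = 420)
(y*f)*C(0) = -21*420*8 = -8820*8 = -70560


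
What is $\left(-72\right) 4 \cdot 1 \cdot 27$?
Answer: $-7776$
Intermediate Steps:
$\left(-72\right) 4 \cdot 1 \cdot 27 = \left(-288\right) 27 = -7776$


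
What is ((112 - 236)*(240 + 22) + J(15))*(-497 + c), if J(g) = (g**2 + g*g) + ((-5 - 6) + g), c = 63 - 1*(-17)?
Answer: 13358178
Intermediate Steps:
c = 80 (c = 63 + 17 = 80)
J(g) = -11 + g + 2*g**2 (J(g) = (g**2 + g**2) + (-11 + g) = 2*g**2 + (-11 + g) = -11 + g + 2*g**2)
((112 - 236)*(240 + 22) + J(15))*(-497 + c) = ((112 - 236)*(240 + 22) + (-11 + 15 + 2*15**2))*(-497 + 80) = (-124*262 + (-11 + 15 + 2*225))*(-417) = (-32488 + (-11 + 15 + 450))*(-417) = (-32488 + 454)*(-417) = -32034*(-417) = 13358178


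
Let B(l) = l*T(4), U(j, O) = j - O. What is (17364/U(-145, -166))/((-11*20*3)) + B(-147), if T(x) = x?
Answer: -680587/1155 ≈ -589.25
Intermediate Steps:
B(l) = 4*l (B(l) = l*4 = 4*l)
(17364/U(-145, -166))/((-11*20*3)) + B(-147) = (17364/(-145 - 1*(-166)))/((-11*20*3)) + 4*(-147) = (17364/(-145 + 166))/((-220*3)) - 588 = (17364/21)/(-660) - 588 = (17364*(1/21))*(-1/660) - 588 = (5788/7)*(-1/660) - 588 = -1447/1155 - 588 = -680587/1155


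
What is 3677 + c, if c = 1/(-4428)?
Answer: 16281755/4428 ≈ 3677.0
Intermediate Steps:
c = -1/4428 ≈ -0.00022584
3677 + c = 3677 - 1/4428 = 16281755/4428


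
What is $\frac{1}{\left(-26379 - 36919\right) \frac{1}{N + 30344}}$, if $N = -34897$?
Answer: $\frac{4553}{63298} \approx 0.07193$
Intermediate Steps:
$\frac{1}{\left(-26379 - 36919\right) \frac{1}{N + 30344}} = \frac{1}{\left(-26379 - 36919\right) \frac{1}{-34897 + 30344}} = \frac{1}{\left(-63298\right) \frac{1}{-4553}} = \frac{1}{\left(-63298\right) \left(- \frac{1}{4553}\right)} = \frac{1}{\frac{63298}{4553}} = \frac{4553}{63298}$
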